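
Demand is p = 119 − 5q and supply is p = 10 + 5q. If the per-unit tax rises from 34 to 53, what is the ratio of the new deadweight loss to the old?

Competitive equilibrium: 119 − 5q = 10 + 5q → q* = 10.9, p* = 64.5.
For a per-unit tax t: Δq = t/10, so DWL = ½·t·(t/10) = t²/20.
At t = 34: DWL = 57.8. At t = 53: DWL = 140.45.
Ratio = (53/34)² = 2.430.

2.430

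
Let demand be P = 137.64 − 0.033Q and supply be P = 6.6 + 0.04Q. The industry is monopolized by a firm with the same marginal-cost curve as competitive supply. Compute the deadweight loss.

Competitive equilibrium: 137.64 − 0.033Q = 6.6 + 0.04Q → Q* = 1795.06849, P* = 78.40274.
Marginal revenue: MR = 137.64 − 0.066Q. Set MR = MC: 137.64 − 0.066Q = 6.6 + 0.04Q → Q_m = 1236.22642.
Price P_m = 137.64 − 0.033·1236.22642 = 96.84453; MC(Q_m) = 6.6 + 0.04·1236.22642 = 56.04906.
Competitive Q* = 1795.06849, so ΔQ = 558.84207; wedge = 96.84453 − 56.04906 = 40.79547.
The triangle = ½ × 558.84207 × 40.79547 = 11399.11.

11399.11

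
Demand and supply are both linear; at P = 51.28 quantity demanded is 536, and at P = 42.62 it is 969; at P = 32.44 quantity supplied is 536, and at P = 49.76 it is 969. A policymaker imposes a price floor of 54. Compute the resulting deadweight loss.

6075

Demand slope = (42.62 − 51.28)/(969 − 536) = −0.02, so P = 62 − 0.02Q.
Supply slope = (49.76 − 32.44)/(969 − 536) = 0.04, so P = 11 + 0.04Q.
Competitive equilibrium: 62 − 0.02Q = 11 + 0.04Q → Q* = 850, P* = 45.
At the floor P = 54, quantity demanded = (62 − 54)/0.02 = 400.
Sellers' marginal cost at Q' = 400: 11 + 0.04·400 = 27.
ΔQ = 850 − 400 = 450; wedge = 54 − 27 = 27.
DWL = ½ × 450 × 27 = 6075.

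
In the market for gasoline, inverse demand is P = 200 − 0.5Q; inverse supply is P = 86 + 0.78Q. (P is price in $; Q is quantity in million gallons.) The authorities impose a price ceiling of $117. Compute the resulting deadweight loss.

Competitive equilibrium: 200 − 0.5Q = 86 + 0.78Q → Q* = 89.0625, P* = 155.4688.
At the ceiling P = 117, quantity supplied = (117 − 86)/0.78 = 39.7436.
Willingness to pay at Q' = 39.7436: 200 − 0.5·39.7436 = 180.1282.
ΔQ = 89.0625 − 39.7436 = 49.3189; wedge = 180.1282 − 117 = 63.1282.
The triangle = ½ × 49.3189 × 63.1282 = $1556.71 million.

$1556.71 million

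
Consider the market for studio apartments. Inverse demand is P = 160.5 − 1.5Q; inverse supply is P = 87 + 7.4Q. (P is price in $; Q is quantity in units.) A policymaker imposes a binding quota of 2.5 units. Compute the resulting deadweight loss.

Competitive equilibrium: 160.5 − 1.5Q = 87 + 7.4Q → Q* = 8.2584, P* = 148.1124.
At Q = 2.5: demand price = 160.5 − 1.5·2.5 = 156.75; supply price = 87 + 7.4·2.5 = 105.5.
ΔQ = 8.2584 − 2.5 = 5.7584; wedge = 156.75 − 105.5 = 51.25.
Deadweight loss = ½ × 5.7584 × 51.25 = $147.56.

$147.56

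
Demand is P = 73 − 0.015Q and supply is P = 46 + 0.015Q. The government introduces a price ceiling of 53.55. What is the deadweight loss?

Competitive equilibrium: 73 − 0.015Q = 46 + 0.015Q → Q* = 900, P* = 59.5.
At the ceiling P = 53.55, quantity supplied = (53.55 − 46)/0.015 = 503.3333.
Willingness to pay at Q' = 503.3333: 73 − 0.015·503.3333 = 65.45.
ΔQ = 900 − 503.3333 = 396.6667; wedge = 65.45 − 53.55 = 11.9.
DWL = ½ × 396.6667 × 11.9 = 2360.17.

2360.17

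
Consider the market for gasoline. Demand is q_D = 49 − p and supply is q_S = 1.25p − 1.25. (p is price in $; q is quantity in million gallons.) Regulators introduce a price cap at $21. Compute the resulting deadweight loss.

In inverse form: demand p = 49 − q, supply p = 1 + 0.8q.
Competitive equilibrium: 49 − q = 1 + 0.8q → q* = 26.6667, p* = 22.3333.
At the ceiling p = 21, quantity supplied = (21 − 1)/0.8 = 25.
Willingness to pay at q' = 25: 49 − 1·25 = 24.
Δq = 26.6667 − 25 = 1.6667; wedge = 24 − 21 = 3.
Welfare loss = ½ × 1.6667 × 3 = $2.50 million.

$2.50 million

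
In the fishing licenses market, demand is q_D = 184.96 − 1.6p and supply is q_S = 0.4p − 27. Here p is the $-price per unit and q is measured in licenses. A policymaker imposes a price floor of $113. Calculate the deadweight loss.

$197.12

In inverse form: demand p = 115.6 − 0.625q, supply p = 67.5 + 2.5q.
Competitive equilibrium: 115.6 − 0.625q = 67.5 + 2.5q → q* = 15.392, p* = 105.98.
At the floor p = 113, quantity demanded = (115.6 − 113)/0.625 = 4.16.
Sellers' marginal cost at q' = 4.16: 67.5 + 2.5·4.16 = 77.9.
Δq = 15.392 − 4.16 = 11.232; wedge = 113 − 77.9 = 35.1.
Welfare loss = ½ × 11.232 × 35.1 = $197.12.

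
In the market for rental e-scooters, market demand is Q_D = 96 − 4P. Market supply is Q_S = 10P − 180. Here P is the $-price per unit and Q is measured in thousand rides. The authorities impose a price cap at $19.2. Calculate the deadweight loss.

In inverse form: demand P = 24 − 0.25Q, supply P = 18 + 0.1Q.
Competitive equilibrium: 24 − 0.25Q = 18 + 0.1Q → Q* = 17.1429, P* = 19.7143.
At the ceiling P = 19.2, quantity supplied = (19.2 − 18)/0.1 = 12.
Willingness to pay at Q' = 12: 24 − 0.25·12 = 21.
ΔQ = 17.1429 − 12 = 5.1429; wedge = 21 − 19.2 = 1.8.
Welfare loss = ½ × 5.1429 × 1.8 = $4.63 thousand.

$4.63 thousand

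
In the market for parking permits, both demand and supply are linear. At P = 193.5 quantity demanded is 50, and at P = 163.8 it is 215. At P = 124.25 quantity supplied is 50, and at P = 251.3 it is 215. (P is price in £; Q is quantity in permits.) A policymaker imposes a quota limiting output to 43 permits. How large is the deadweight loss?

Demand slope = (163.8 − 193.5)/(215 − 50) = −0.18, so P = 202.5 − 0.18Q.
Supply slope = (251.3 − 124.25)/(215 − 50) = 0.77, so P = 85.75 + 0.77Q.
Competitive equilibrium: 202.5 − 0.18Q = 85.75 + 0.77Q → Q* = 122.89474, P* = 180.37895.
At Q = 43: demand price = 202.5 − 0.18·43 = 194.76; supply price = 85.75 + 0.77·43 = 118.86.
ΔQ = 122.89474 − 43 = 79.89474; wedge = 194.76 − 118.86 = 75.9.
Welfare loss = ½ × 79.89474 × 75.9 = £3032.01.

£3032.01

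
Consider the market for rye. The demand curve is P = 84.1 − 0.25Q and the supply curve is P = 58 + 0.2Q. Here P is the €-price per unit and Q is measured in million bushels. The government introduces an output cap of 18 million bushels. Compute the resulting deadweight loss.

Competitive equilibrium: 84.1 − 0.25Q = 58 + 0.2Q → Q* = 58, P* = 69.6.
At Q = 18: demand price = 84.1 − 0.25·18 = 79.6; supply price = 58 + 0.2·18 = 61.6.
ΔQ = 58 − 18 = 40; wedge = 79.6 − 61.6 = 18.
Welfare loss = ½ × 40 × 18 = €360 million.

€360 million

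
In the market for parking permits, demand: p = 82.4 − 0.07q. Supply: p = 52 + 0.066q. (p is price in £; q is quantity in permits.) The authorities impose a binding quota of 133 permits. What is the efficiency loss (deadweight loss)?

£557.30

Competitive equilibrium: 82.4 − 0.07q = 52 + 0.066q → q* = 223.5294, p* = 66.7529.
At q = 133: demand price = 82.4 − 0.07·133 = 73.09; supply price = 52 + 0.066·133 = 60.778.
Δq = 223.5294 − 133 = 90.5294; wedge = 73.09 − 60.778 = 12.312.
The triangle = ½ × 90.5294 × 12.312 = £557.30.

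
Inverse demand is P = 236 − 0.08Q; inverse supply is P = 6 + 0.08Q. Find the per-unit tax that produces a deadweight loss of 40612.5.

114

Competitive equilibrium: 236 − 0.08Q = 6 + 0.08Q → Q* = 1437.5, P* = 121.
A tax t gives ΔQ = t/0.16 and wedge t, so DWL = t²/0.32.
t²/0.32 = 40612.5 → t² = 12996 → t = 114.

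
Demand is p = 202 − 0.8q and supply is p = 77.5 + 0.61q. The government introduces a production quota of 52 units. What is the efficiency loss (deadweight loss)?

928.86

Competitive equilibrium: 202 − 0.8q = 77.5 + 0.61q → q* = 88.2979, p* = 131.3617.
At q = 52: demand price = 202 − 0.8·52 = 160.4; supply price = 77.5 + 0.61·52 = 109.22.
Δq = 88.2979 − 52 = 36.2979; wedge = 160.4 − 109.22 = 51.18.
DWL = ½ × 36.2979 × 51.18 = 928.86.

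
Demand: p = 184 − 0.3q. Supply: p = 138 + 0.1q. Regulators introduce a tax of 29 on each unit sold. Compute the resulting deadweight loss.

1051.25

Competitive equilibrium: 184 − 0.3q = 138 + 0.1q → q* = 115, p* = 149.5.
With the tax, the buyer price exceeds the seller price by 29: (184 − 0.3q) − (138 + 0.1q) = 29 → q' = 42.5.
Δq = 115 − 42.5 = 72.5; the wedge equals the tax, 29.
DWL = ½ × 72.5 × 29 = 1051.25.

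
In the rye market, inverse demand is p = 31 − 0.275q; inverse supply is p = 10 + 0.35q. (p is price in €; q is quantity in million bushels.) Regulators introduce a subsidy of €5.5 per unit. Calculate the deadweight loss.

€24.20 million

Competitive equilibrium: 31 − 0.275q = 10 + 0.35q → q* = 33.6, p* = 21.76.
The subsidy lowers effective supply by 5.5: p = 4.5 + 0.35q.
New quantity: 31 − 0.275q = 4.5 + 0.35q → q' = 42.4.
Overproduction Δq = 42.4 − 33.6 = 8.8; wedge = subsidy = 5.5.
DWL = ½ × 8.8 × 5.5 = €24.20 million.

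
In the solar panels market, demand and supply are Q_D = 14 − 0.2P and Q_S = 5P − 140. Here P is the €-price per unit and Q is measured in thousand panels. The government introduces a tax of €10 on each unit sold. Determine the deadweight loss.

In inverse form: demand P = 70 − 5Q, supply P = 28 + 0.2Q.
Competitive equilibrium: 70 − 5Q = 28 + 0.2Q → Q* = 8.0769, P* = 29.6154.
With the tax, the buyer price exceeds the seller price by 10: (70 − 5Q) − (28 + 0.2Q) = 10 → Q' = 6.1538.
ΔQ = 8.0769 − 6.1538 = 1.9231; the wedge equals the tax, 10.
DWL = ½ × 1.9231 × 10 = €9.62 thousand.

€9.62 thousand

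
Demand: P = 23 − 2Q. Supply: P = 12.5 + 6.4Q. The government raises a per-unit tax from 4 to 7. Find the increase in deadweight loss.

1.96

Competitive equilibrium: 23 − 2Q = 12.5 + 6.4Q → Q* = 1.25, P* = 20.5.
For a per-unit tax t: ΔQ = t/8.4, so DWL = ½·t·(t/8.4) = t²/16.8.
At t = 4: DWL = 0.9524. At t = 7: DWL = 2.9167.
Increase = 2.9167 − 0.9524 = 1.96.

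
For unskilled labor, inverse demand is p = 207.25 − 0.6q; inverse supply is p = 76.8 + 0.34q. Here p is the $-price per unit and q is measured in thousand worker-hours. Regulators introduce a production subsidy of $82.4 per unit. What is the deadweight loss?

$3611.57 thousand

Competitive equilibrium: 207.25 − 0.6q = 76.8 + 0.34q → q* = 138.7766, p* = 123.98404.
The subsidy lowers effective supply by 82.4: p = 0.34q − 5.6.
New quantity: 207.25 − 0.6q = 0.34q − 5.6 → q' = 226.43617.
Overproduction Δq = 226.43617 − 138.7766 = 87.65957; wedge = subsidy = 82.4.
DWL = ½ × 87.65957 × 82.4 = $3611.57 thousand.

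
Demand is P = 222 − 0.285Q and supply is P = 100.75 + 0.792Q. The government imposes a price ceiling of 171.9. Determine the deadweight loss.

278.59

Competitive equilibrium: 222 − 0.285Q = 100.75 + 0.792Q → Q* = 112.5812, P* = 189.9143.
At the ceiling P = 171.9, quantity supplied = (171.9 − 100.75)/0.792 = 89.8359.
Willingness to pay at Q' = 89.8359: 222 − 0.285·89.8359 = 196.3968.
ΔQ = 112.5812 − 89.8359 = 22.7453; wedge = 196.3968 − 171.9 = 24.4968.
Deadweight loss = ½ × 22.7453 × 24.4968 = 278.59.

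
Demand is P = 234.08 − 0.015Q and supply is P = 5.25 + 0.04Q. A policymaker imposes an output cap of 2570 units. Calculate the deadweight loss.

69570.46

Competitive equilibrium: 234.08 − 0.015Q = 5.25 + 0.04Q → Q* = 4160.5455, P* = 171.6718.
At Q = 2570: demand price = 234.08 − 0.015·2570 = 195.53; supply price = 5.25 + 0.04·2570 = 108.05.
ΔQ = 4160.5455 − 2570 = 1590.5455; wedge = 195.53 − 108.05 = 87.48.
DWL = ½ × 1590.5455 × 87.48 = 69570.46.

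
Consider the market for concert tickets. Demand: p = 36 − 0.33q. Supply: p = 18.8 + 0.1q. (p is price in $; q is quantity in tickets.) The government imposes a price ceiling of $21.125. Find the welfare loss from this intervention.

Competitive equilibrium: 36 − 0.33q = 18.8 + 0.1q → q* = 40, p* = 22.8.
At the ceiling p = 21.125, quantity supplied = (21.125 − 18.8)/0.1 = 23.25.
Willingness to pay at q' = 23.25: 36 − 0.33·23.25 = 28.3275.
Δq = 40 − 23.25 = 16.75; wedge = 28.3275 − 21.125 = 7.2025.
The triangle = ½ × 16.75 × 7.2025 = $60.32.

$60.32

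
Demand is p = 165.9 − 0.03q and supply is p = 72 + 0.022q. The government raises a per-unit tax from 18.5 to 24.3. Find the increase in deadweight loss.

Competitive equilibrium: 165.9 − 0.03q = 72 + 0.022q → q* = 1805.7692, p* = 111.7269.
For a per-unit tax t: Δq = t/0.052, so DWL = ½·t·(t/0.052) = t²/0.104.
At t = 18.5: DWL = 3290.865. At t = 24.3: DWL = 5677.788.
Increase = 5677.788 − 3290.865 = 2386.92.

2386.92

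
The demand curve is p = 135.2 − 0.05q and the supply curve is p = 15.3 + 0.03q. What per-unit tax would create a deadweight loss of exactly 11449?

42.8

Competitive equilibrium: 135.2 − 0.05q = 15.3 + 0.03q → q* = 1498.75, p* = 60.2625.
A tax t gives Δq = t/0.08 and wedge t, so DWL = t²/0.16.
t²/0.16 = 11449 → t² = 1831.84 → t = 42.8.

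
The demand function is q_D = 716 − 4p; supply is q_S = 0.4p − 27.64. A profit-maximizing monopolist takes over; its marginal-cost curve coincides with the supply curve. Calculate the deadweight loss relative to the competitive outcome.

15.25

In inverse form: demand p = 179 − 0.25q, supply p = 69.1 + 2.5q.
Competitive equilibrium: 179 − 0.25q = 69.1 + 2.5q → q* = 39.9636, p* = 169.0091.
Marginal revenue: MR = 179 − 0.5q. Set MR = MC: 179 − 0.5q = 69.1 + 2.5q → q_m = 36.6333.
Price p_m = 179 − 0.25·36.6333 = 169.8417; MC(q_m) = 69.1 + 2.5·36.6333 = 160.6833.
Competitive q* = 39.9636, so Δq = 3.3303; wedge = 169.8417 − 160.6833 = 9.1584.
The triangle = ½ × 3.3303 × 9.1584 = 15.25.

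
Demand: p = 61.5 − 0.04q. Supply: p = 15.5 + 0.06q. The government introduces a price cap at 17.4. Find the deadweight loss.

Competitive equilibrium: 61.5 − 0.04q = 15.5 + 0.06q → q* = 460, p* = 43.1.
At the ceiling p = 17.4, quantity supplied = (17.4 − 15.5)/0.06 = 31.66667.
Willingness to pay at q' = 31.66667: 61.5 − 0.04·31.66667 = 60.23333.
Δq = 460 − 31.66667 = 428.33333; wedge = 60.23333 − 17.4 = 42.83333.
DWL = ½ × 428.33333 × 42.83333 = 9173.47.

9173.47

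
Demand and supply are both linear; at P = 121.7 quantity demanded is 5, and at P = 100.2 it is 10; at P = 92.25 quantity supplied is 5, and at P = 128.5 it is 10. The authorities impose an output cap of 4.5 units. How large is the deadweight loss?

Demand slope = (100.2 − 121.7)/(10 − 5) = −4.3, so P = 143.2 − 4.3Q.
Supply slope = (128.5 − 92.25)/(10 − 5) = 7.25, so P = 56 + 7.25Q.
Competitive equilibrium: 143.2 − 4.3Q = 56 + 7.25Q → Q* = 7.5498, P* = 110.7359.
At Q = 4.5: demand price = 143.2 − 4.3·4.5 = 123.85; supply price = 56 + 7.25·4.5 = 88.625.
ΔQ = 7.5498 − 4.5 = 3.0498; wedge = 123.85 − 88.625 = 35.225.
Deadweight loss = ½ × 3.0498 × 35.225 = 53.71.

53.71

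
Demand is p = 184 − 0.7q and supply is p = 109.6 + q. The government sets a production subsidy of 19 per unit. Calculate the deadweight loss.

106.18

Competitive equilibrium: 184 − 0.7q = 109.6 + q → q* = 43.7647, p* = 153.3647.
The subsidy lowers effective supply by 19: p = 90.6 + q.
New quantity: 184 − 0.7q = 90.6 + q → q' = 54.9412.
Overproduction Δq = 54.9412 − 43.7647 = 11.1765; wedge = subsidy = 19.
Welfare loss = ½ × 11.1765 × 19 = 106.18.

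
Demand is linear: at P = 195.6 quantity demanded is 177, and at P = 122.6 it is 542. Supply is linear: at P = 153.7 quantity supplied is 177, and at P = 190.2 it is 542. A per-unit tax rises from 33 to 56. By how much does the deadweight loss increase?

3411.67

Demand slope = (122.6 − 195.6)/(542 − 177) = −0.2, so P = 231 − 0.2Q.
Supply slope = (190.2 − 153.7)/(542 − 177) = 0.1, so P = 136 + 0.1Q.
Competitive equilibrium: 231 − 0.2Q = 136 + 0.1Q → Q* = 316.6667, P* = 167.6667.
For a per-unit tax t: ΔQ = t/0.3, so DWL = ½·t·(t/0.3) = t²/0.6.
At t = 33: DWL = 1815. At t = 56: DWL = 5226.667.
Increase = 5226.667 − 1815 = 3411.67.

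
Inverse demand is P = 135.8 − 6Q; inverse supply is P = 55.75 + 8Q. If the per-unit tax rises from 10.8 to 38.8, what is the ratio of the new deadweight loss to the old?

Competitive equilibrium: 135.8 − 6Q = 55.75 + 8Q → Q* = 5.7179, P* = 101.4929.
For a per-unit tax t: ΔQ = t/14, so DWL = ½·t·(t/14) = t²/28.
At t = 10.8: DWL = 4.166. At t = 38.8: DWL = 53.766.
Ratio = (38.8/10.8)² = 12.907.

12.907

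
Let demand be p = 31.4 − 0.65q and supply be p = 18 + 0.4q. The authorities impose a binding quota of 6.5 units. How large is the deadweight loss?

20.59

Competitive equilibrium: 31.4 − 0.65q = 18 + 0.4q → q* = 12.7619, p* = 23.1048.
At q = 6.5: demand price = 31.4 − 0.65·6.5 = 27.175; supply price = 18 + 0.4·6.5 = 20.6.
Δq = 12.7619 − 6.5 = 6.2619; wedge = 27.175 − 20.6 = 6.575.
Welfare loss = ½ × 6.2619 × 6.575 = 20.59.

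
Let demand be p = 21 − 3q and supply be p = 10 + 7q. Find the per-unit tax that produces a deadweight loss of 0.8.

Competitive equilibrium: 21 − 3q = 10 + 7q → q* = 1.1, p* = 17.7.
A tax t gives Δq = t/10 and wedge t, so DWL = t²/20.
t²/20 = 0.8 → t² = 16 → t = 4.

4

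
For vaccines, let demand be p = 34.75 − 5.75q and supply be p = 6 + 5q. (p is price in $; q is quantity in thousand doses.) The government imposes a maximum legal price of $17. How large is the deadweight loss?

Competitive equilibrium: 34.75 − 5.75q = 6 + 5q → q* = 2.6744, p* = 19.3721.
At the ceiling p = 17, quantity supplied = (17 − 6)/5 = 2.2.
Willingness to pay at q' = 2.2: 34.75 − 5.75·2.2 = 22.1.
Δq = 2.6744 − 2.2 = 0.4744; wedge = 22.1 − 17 = 5.1.
Deadweight loss = ½ × 0.4744 × 5.1 = $1.21 thousand.

$1.21 thousand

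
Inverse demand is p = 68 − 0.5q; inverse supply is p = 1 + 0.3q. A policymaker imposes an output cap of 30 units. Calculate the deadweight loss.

Competitive equilibrium: 68 − 0.5q = 1 + 0.3q → q* = 83.75, p* = 26.125.
At q = 30: demand price = 68 − 0.5·30 = 53; supply price = 1 + 0.3·30 = 10.
Δq = 83.75 − 30 = 53.75; wedge = 53 − 10 = 43.
DWL = ½ × 53.75 × 43 = 1155.625.

1155.625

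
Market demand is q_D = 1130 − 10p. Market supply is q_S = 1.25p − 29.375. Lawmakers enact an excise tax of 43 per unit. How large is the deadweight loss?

1027.22

In inverse form: demand p = 113 − 0.1q, supply p = 23.5 + 0.8q.
Competitive equilibrium: 113 − 0.1q = 23.5 + 0.8q → q* = 99.4444, p* = 103.0556.
With the tax, the buyer price exceeds the seller price by 43: (113 − 0.1q) − (23.5 + 0.8q) = 43 → q' = 51.6667.
Δq = 99.4444 − 51.6667 = 47.7777; the wedge equals the tax, 43.
The triangle = ½ × 47.7777 × 43 = 1027.22.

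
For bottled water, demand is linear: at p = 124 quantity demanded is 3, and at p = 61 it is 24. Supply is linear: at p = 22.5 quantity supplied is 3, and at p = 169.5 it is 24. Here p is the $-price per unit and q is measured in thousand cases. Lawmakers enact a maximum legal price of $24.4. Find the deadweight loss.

$487.93 thousand

Demand slope = (61 − 124)/(24 − 3) = −3, so p = 133 − 3q.
Supply slope = (169.5 − 22.5)/(24 − 3) = 7, so p = 1.5 + 7q.
Competitive equilibrium: 133 − 3q = 1.5 + 7q → q* = 13.15, p* = 93.55.
At the ceiling p = 24.4, quantity supplied = (24.4 − 1.5)/7 = 3.2714.
Willingness to pay at q' = 3.2714: 133 − 3·3.2714 = 123.1858.
Δq = 13.15 − 3.2714 = 9.8786; wedge = 123.1858 − 24.4 = 98.7858.
The triangle = ½ × 9.8786 × 98.7858 = $487.93 thousand.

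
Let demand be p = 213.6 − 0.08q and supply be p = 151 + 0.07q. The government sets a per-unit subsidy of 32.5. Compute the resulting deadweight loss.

3520.83

Competitive equilibrium: 213.6 − 0.08q = 151 + 0.07q → q* = 417.3333, p* = 180.2133.
The subsidy lowers effective supply by 32.5: p = 118.5 + 0.07q.
New quantity: 213.6 − 0.08q = 118.5 + 0.07q → q' = 634.
Overproduction Δq = 634 − 417.3333 = 216.6667; wedge = subsidy = 32.5.
DWL = ½ × 216.6667 × 32.5 = 3520.83.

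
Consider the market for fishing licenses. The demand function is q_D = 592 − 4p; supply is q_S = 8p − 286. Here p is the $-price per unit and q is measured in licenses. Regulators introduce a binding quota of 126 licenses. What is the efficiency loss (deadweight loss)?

In inverse form: demand p = 148 − 0.25q, supply p = 35.75 + 0.125q.
Competitive equilibrium: 148 − 0.25q = 35.75 + 0.125q → q* = 299.3333, p* = 73.1667.
At q = 126: demand price = 148 − 0.25·126 = 116.5; supply price = 35.75 + 0.125·126 = 51.5.
Δq = 299.3333 − 126 = 173.3333; wedge = 116.5 − 51.5 = 65.
Deadweight loss = ½ × 173.3333 × 65 = $5633.33.

$5633.33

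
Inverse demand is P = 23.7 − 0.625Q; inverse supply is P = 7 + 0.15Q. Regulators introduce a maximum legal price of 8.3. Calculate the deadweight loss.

Competitive equilibrium: 23.7 − 0.625Q = 7 + 0.15Q → Q* = 21.5484, P* = 10.2323.
At the ceiling P = 8.3, quantity supplied = (8.3 − 7)/0.15 = 8.6667.
Willingness to pay at Q' = 8.6667: 23.7 − 0.625·8.6667 = 18.2833.
ΔQ = 21.5484 − 8.6667 = 12.8817; wedge = 18.2833 − 8.3 = 9.9833.
Welfare loss = ½ × 12.8817 × 9.9833 = 64.30.

64.30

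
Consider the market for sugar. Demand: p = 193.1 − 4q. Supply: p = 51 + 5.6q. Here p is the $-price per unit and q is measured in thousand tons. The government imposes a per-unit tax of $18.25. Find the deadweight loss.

$17.35 thousand

Competitive equilibrium: 193.1 − 4q = 51 + 5.6q → q* = 14.8021, p* = 133.8917.
With the tax, the buyer price exceeds the seller price by 18.25: (193.1 − 4q) − (51 + 5.6q) = 18.25 → q' = 12.901.
Δq = 14.8021 − 12.901 = 1.9011; the wedge equals the tax, 18.25.
Welfare loss = ½ × 1.9011 × 18.25 = $17.35 thousand.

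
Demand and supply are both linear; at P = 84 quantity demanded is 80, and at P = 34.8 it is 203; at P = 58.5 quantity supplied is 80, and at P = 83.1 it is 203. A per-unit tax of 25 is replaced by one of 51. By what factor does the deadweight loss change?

4.1616

Demand slope = (34.8 − 84)/(203 − 80) = −0.4, so P = 116 − 0.4Q.
Supply slope = (83.1 − 58.5)/(203 − 80) = 0.2, so P = 42.5 + 0.2Q.
Competitive equilibrium: 116 − 0.4Q = 42.5 + 0.2Q → Q* = 122.5, P* = 67.
For a per-unit tax t: ΔQ = t/0.6, so DWL = ½·t·(t/0.6) = t²/1.2.
At t = 25: DWL = 520.833. At t = 51: DWL = 2167.5.
Ratio = (51/25)² = 4.1616.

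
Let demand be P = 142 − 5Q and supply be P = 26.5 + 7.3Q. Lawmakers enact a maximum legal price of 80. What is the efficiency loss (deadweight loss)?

26.14

Competitive equilibrium: 142 − 5Q = 26.5 + 7.3Q → Q* = 9.39024, P* = 95.04878.
At the ceiling P = 80, quantity supplied = (80 − 26.5)/7.3 = 7.32877.
Willingness to pay at Q' = 7.32877: 142 − 5·7.32877 = 105.35615.
ΔQ = 9.39024 − 7.32877 = 2.06147; wedge = 105.35615 − 80 = 25.35615.
Deadweight loss = ½ × 2.06147 × 25.35615 = 26.14.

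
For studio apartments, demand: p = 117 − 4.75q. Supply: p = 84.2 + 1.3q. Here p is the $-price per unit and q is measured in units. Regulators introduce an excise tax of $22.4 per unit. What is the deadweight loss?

$41.47

Competitive equilibrium: 117 − 4.75q = 84.2 + 1.3q → q* = 5.4215, p* = 91.2479.
With the tax, the buyer price exceeds the seller price by 22.4: (117 − 4.75q) − (84.2 + 1.3q) = 22.4 → q' = 1.719.
Δq = 5.4215 − 1.719 = 3.7025; the wedge equals the tax, 22.4.
DWL = ½ × 3.7025 × 22.4 = $41.47.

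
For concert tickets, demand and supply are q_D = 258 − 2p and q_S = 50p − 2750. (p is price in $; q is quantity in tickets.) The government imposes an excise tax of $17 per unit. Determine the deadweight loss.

$277.88

In inverse form: demand p = 129 − 0.5q, supply p = 55 + 0.02q.
Competitive equilibrium: 129 − 0.5q = 55 + 0.02q → q* = 142.3077, p* = 57.8462.
With the tax, the buyer price exceeds the seller price by 17: (129 − 0.5q) − (55 + 0.02q) = 17 → q' = 109.6154.
Δq = 142.3077 − 109.6154 = 32.6923; the wedge equals the tax, 17.
The triangle = ½ × 32.6923 × 17 = $277.88.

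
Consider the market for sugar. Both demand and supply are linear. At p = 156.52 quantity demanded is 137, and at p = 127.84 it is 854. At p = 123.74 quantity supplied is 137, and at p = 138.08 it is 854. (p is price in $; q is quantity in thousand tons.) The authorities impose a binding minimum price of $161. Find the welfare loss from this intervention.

Demand slope = (127.84 − 156.52)/(854 − 137) = −0.04, so p = 162 − 0.04q.
Supply slope = (138.08 − 123.74)/(854 − 137) = 0.02, so p = 121 + 0.02q.
Competitive equilibrium: 162 − 0.04q = 121 + 0.02q → q* = 683.3333, p* = 134.6667.
At the floor p = 161, quantity demanded = (162 − 161)/0.04 = 25.
Sellers' marginal cost at q' = 25: 121 + 0.02·25 = 121.5.
Δq = 683.3333 − 25 = 658.3333; wedge = 161 − 121.5 = 39.5.
Deadweight loss = ½ × 658.3333 × 39.5 = $13002.08 thousand.

$13002.08 thousand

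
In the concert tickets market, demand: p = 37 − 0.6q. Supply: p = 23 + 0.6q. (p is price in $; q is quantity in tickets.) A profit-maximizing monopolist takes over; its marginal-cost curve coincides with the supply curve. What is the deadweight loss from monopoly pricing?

$9.07

Competitive equilibrium: 37 − 0.6q = 23 + 0.6q → q* = 11.6667, p* = 30.
Marginal revenue: MR = 37 − 1.2q. Set MR = MC: 37 − 1.2q = 23 + 0.6q → q_m = 7.7778.
Price p_m = 37 − 0.6·7.7778 = 32.3333; MC(q_m) = 23 + 0.6·7.7778 = 27.6667.
Competitive q* = 11.6667, so Δq = 3.8889; wedge = 32.3333 − 27.6667 = 4.6666.
Welfare loss = ½ × 3.8889 × 4.6666 = $9.07.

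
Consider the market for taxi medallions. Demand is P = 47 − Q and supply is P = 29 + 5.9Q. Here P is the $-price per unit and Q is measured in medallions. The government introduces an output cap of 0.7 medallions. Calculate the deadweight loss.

$12.57

Competitive equilibrium: 47 − Q = 29 + 5.9Q → Q* = 2.6087, P* = 44.3913.
At Q = 0.7: demand price = 47 − 1·0.7 = 46.3; supply price = 29 + 5.9·0.7 = 33.13.
ΔQ = 2.6087 − 0.7 = 1.9087; wedge = 46.3 − 33.13 = 13.17.
Welfare loss = ½ × 1.9087 × 13.17 = $12.57.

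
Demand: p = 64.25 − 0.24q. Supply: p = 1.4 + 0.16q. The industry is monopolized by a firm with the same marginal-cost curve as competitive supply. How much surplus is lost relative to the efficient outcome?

694.36

Competitive equilibrium: 64.25 − 0.24q = 1.4 + 0.16q → q* = 157.125, p* = 26.54.
Marginal revenue: MR = 64.25 − 0.48q. Set MR = MC: 64.25 − 0.48q = 1.4 + 0.16q → q_m = 98.2031.
Price p_m = 64.25 − 0.24·98.2031 = 40.6813; MC(q_m) = 1.4 + 0.16·98.2031 = 17.1125.
Competitive q* = 157.125, so Δq = 58.9219; wedge = 40.6813 − 17.1125 = 23.5688.
The triangle = ½ × 58.9219 × 23.5688 = 694.36.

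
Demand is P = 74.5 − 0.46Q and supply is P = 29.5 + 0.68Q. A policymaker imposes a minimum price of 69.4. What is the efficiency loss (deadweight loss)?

459.31

Competitive equilibrium: 74.5 − 0.46Q = 29.5 + 0.68Q → Q* = 39.4737, P* = 56.3421.
At the floor P = 69.4, quantity demanded = (74.5 − 69.4)/0.46 = 11.087.
Sellers' marginal cost at Q' = 11.087: 29.5 + 0.68·11.087 = 37.0392.
ΔQ = 39.4737 − 11.087 = 28.3867; wedge = 69.4 − 37.0392 = 32.3608.
Welfare loss = ½ × 28.3867 × 32.3608 = 459.31.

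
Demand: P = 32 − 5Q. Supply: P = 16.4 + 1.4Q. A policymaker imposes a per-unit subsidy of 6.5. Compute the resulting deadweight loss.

Competitive equilibrium: 32 − 5Q = 16.4 + 1.4Q → Q* = 2.4375, P* = 19.8125.
The subsidy lowers effective supply by 6.5: P = 9.9 + 1.4Q.
New quantity: 32 − 5Q = 9.9 + 1.4Q → Q' = 3.4531.
Overproduction ΔQ = 3.4531 − 2.4375 = 1.0156; wedge = subsidy = 6.5.
DWL = ½ × 1.0156 × 6.5 = 3.30.

3.30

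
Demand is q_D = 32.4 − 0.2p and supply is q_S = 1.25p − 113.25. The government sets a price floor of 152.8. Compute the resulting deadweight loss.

In inverse form: demand p = 162 − 5q, supply p = 90.6 + 0.8q.
Competitive equilibrium: 162 − 5q = 90.6 + 0.8q → q* = 12.3103, p* = 100.4483.
At the floor p = 152.8, quantity demanded = (162 − 152.8)/5 = 1.84.
Sellers' marginal cost at q' = 1.84: 90.6 + 0.8·1.84 = 92.072.
Δq = 12.3103 − 1.84 = 10.4703; wedge = 152.8 − 92.072 = 60.728.
DWL = ½ × 10.4703 × 60.728 = 317.92.

317.92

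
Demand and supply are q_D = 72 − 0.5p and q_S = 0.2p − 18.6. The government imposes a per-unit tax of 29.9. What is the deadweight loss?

63.86

In inverse form: demand p = 144 − 2q, supply p = 93 + 5q.
Competitive equilibrium: 144 − 2q = 93 + 5q → q* = 7.2857, p* = 129.4286.
With the tax, the buyer price exceeds the seller price by 29.9: (144 − 2q) − (93 + 5q) = 29.9 → q' = 3.0143.
Δq = 7.2857 − 3.0143 = 4.2714; the wedge equals the tax, 29.9.
Welfare loss = ½ × 4.2714 × 29.9 = 63.86.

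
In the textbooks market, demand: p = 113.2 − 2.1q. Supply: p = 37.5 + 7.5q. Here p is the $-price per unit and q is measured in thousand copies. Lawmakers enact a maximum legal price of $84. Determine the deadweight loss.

$13.64 thousand

Competitive equilibrium: 113.2 − 2.1q = 37.5 + 7.5q → q* = 7.88542, p* = 96.64063.
At the ceiling p = 84, quantity supplied = (84 − 37.5)/7.5 = 6.2.
Willingness to pay at q' = 6.2: 113.2 − 2.1·6.2 = 100.18.
Δq = 7.88542 − 6.2 = 1.68542; wedge = 100.18 − 84 = 16.18.
Welfare loss = ½ × 1.68542 × 16.18 = $13.64 thousand.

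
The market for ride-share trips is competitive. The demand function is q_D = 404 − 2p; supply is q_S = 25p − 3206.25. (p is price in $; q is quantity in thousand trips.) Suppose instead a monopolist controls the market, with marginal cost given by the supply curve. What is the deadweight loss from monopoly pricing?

$1164.06 thousand

In inverse form: demand p = 202 − 0.5q, supply p = 128.25 + 0.04q.
Competitive equilibrium: 202 − 0.5q = 128.25 + 0.04q → q* = 136.5741, p* = 133.713.
Marginal revenue: MR = 202 − q. Set MR = MC: 202 − q = 128.25 + 0.04q → q_m = 70.9135.
Price p_m = 202 − 0.5·70.9135 = 166.5433; MC(q_m) = 128.25 + 0.04·70.9135 = 131.0865.
Competitive q* = 136.5741, so Δq = 65.6606; wedge = 166.5433 − 131.0865 = 35.4568.
The triangle = ½ × 65.6606 × 35.4568 = $1164.06 thousand.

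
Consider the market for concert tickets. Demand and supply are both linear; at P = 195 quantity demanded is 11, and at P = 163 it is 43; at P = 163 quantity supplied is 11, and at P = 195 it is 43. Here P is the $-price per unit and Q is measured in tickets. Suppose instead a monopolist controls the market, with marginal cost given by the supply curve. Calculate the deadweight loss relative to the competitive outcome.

$81

Demand slope = (163 − 195)/(43 − 11) = −1, so P = 206 − Q.
Supply slope = (195 − 163)/(43 − 11) = 1, so P = 152 + Q.
Competitive equilibrium: 206 − Q = 152 + Q → Q* = 27, P* = 179.
Marginal revenue: MR = 206 − 2Q. Set MR = MC: 206 − 2Q = 152 + Q → Q_m = 18.
Price P_m = 206 − 1·18 = 188; MC(Q_m) = 152 + 1·18 = 170.
Competitive Q* = 27, so ΔQ = 9; wedge = 188 − 170 = 18.
Welfare loss = ½ × 9 × 18 = $81.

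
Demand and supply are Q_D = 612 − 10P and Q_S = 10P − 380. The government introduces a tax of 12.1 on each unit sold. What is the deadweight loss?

366.025

In inverse form: demand P = 61.2 − 0.1Q, supply P = 38 + 0.1Q.
Competitive equilibrium: 61.2 − 0.1Q = 38 + 0.1Q → Q* = 116, P* = 49.6.
With the tax, the buyer price exceeds the seller price by 12.1: (61.2 − 0.1Q) − (38 + 0.1Q) = 12.1 → Q' = 55.5.
ΔQ = 116 − 55.5 = 60.5; the wedge equals the tax, 12.1.
Welfare loss = ½ × 60.5 × 12.1 = 366.025.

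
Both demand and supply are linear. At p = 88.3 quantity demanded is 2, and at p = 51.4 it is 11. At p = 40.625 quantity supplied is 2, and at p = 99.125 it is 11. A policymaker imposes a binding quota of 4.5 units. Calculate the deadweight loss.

21.15

Demand slope = (51.4 − 88.3)/(11 − 2) = −4.1, so p = 96.5 − 4.1q.
Supply slope = (99.125 − 40.625)/(11 − 2) = 6.5, so p = 27.625 + 6.5q.
Competitive equilibrium: 96.5 − 4.1q = 27.625 + 6.5q → q* = 6.4976, p* = 69.8597.
At q = 4.5: demand price = 96.5 − 4.1·4.5 = 78.05; supply price = 27.625 + 6.5·4.5 = 56.875.
Δq = 6.4976 − 4.5 = 1.9976; wedge = 78.05 − 56.875 = 21.175.
Welfare loss = ½ × 1.9976 × 21.175 = 21.15.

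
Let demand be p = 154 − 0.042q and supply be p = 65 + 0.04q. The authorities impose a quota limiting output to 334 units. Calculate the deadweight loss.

Competitive equilibrium: 154 − 0.042q = 65 + 0.04q → q* = 1085.3659, p* = 108.4146.
At q = 334: demand price = 154 − 0.042·334 = 139.972; supply price = 65 + 0.04·334 = 78.36.
Δq = 1085.3659 − 334 = 751.3659; wedge = 139.972 − 78.36 = 61.612.
The triangle = ½ × 751.3659 × 61.612 = 23146.58.

23146.58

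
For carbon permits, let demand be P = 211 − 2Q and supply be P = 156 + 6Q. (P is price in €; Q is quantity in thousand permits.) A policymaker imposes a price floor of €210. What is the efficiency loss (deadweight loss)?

€162.56 thousand

Competitive equilibrium: 211 − 2Q = 156 + 6Q → Q* = 6.875, P* = 197.25.
At the floor P = 210, quantity demanded = (211 − 210)/2 = 0.5.
Sellers' marginal cost at Q' = 0.5: 156 + 6·0.5 = 159.
ΔQ = 6.875 − 0.5 = 6.375; wedge = 210 − 159 = 51.
The triangle = ½ × 6.375 × 51 = €162.56 thousand.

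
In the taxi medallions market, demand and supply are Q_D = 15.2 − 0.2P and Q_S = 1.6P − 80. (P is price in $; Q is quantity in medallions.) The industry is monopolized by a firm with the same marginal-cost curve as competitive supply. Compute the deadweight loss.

$13.31

In inverse form: demand P = 76 − 5Q, supply P = 50 + 0.625Q.
Competitive equilibrium: 76 − 5Q = 50 + 0.625Q → Q* = 4.6222, P* = 52.8889.
Marginal revenue: MR = 76 − 10Q. Set MR = MC: 76 − 10Q = 50 + 0.625Q → Q_m = 2.4471.
Price P_m = 76 − 5·2.4471 = 63.7645; MC(Q_m) = 50 + 0.625·2.4471 = 51.5294.
Competitive Q* = 4.6222, so ΔQ = 2.1751; wedge = 63.7645 − 51.5294 = 12.2351.
The triangle = ½ × 2.1751 × 12.2351 = $13.31.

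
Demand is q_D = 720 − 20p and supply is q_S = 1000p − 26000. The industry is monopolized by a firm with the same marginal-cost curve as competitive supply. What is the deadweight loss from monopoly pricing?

240.27

In inverse form: demand p = 36 − 0.05q, supply p = 26 + 0.001q.
Competitive equilibrium: 36 − 0.05q = 26 + 0.001q → q* = 196.0784, p* = 26.1961.
Marginal revenue: MR = 36 − 0.1q. Set MR = MC: 36 − 0.1q = 26 + 0.001q → q_m = 99.0099.
Price p_m = 36 − 0.05·99.0099 = 31.0495; MC(q_m) = 26 + 0.001·99.0099 = 26.099.
Competitive q* = 196.0784, so Δq = 97.0685; wedge = 31.0495 − 26.099 = 4.9505.
Welfare loss = ½ × 97.0685 × 4.9505 = 240.27.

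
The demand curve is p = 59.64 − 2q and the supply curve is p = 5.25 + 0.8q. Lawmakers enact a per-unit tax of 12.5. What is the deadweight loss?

27.90

Competitive equilibrium: 59.64 − 2q = 5.25 + 0.8q → q* = 19.425, p* = 20.79.
With the tax, the buyer price exceeds the seller price by 12.5: (59.64 − 2q) − (5.25 + 0.8q) = 12.5 → q' = 14.9607.
Δq = 19.425 − 14.9607 = 4.4643; the wedge equals the tax, 12.5.
Welfare loss = ½ × 4.4643 × 12.5 = 27.90.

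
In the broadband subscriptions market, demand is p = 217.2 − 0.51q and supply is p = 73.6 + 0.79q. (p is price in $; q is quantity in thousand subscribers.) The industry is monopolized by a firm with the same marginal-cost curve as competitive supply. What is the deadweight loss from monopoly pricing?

$629.68 thousand

Competitive equilibrium: 217.2 − 0.51q = 73.6 + 0.79q → q* = 110.4615, p* = 160.8646.
Marginal revenue: MR = 217.2 − 1.02q. Set MR = MC: 217.2 − 1.02q = 73.6 + 0.79q → q_m = 79.337.
Price p_m = 217.2 − 0.51·79.337 = 176.7381; MC(q_m) = 73.6 + 0.79·79.337 = 136.2762.
Competitive q* = 110.4615, so Δq = 31.1245; wedge = 176.7381 − 136.2762 = 40.4619.
The triangle = ½ × 31.1245 × 40.4619 = $629.68 thousand.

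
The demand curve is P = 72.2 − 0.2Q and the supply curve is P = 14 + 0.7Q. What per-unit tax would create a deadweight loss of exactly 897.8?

Competitive equilibrium: 72.2 − 0.2Q = 14 + 0.7Q → Q* = 64.6667, P* = 59.2667.
A tax t gives ΔQ = t/0.9 and wedge t, so DWL = t²/1.8.
t²/1.8 = 897.8 → t² = 1616.04 → t = 40.2.

40.2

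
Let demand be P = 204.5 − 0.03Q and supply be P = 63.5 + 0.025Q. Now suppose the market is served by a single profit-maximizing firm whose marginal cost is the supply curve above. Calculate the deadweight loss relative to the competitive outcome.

Competitive equilibrium: 204.5 − 0.03Q = 63.5 + 0.025Q → Q* = 2563.6364, P* = 127.5909.
Marginal revenue: MR = 204.5 − 0.06Q. Set MR = MC: 204.5 − 0.06Q = 63.5 + 0.025Q → Q_m = 1658.8235.
Price P_m = 204.5 − 0.03·1658.8235 = 154.7353; MC(Q_m) = 63.5 + 0.025·1658.8235 = 104.9706.
Competitive Q* = 2563.6364, so ΔQ = 904.8129; wedge = 154.7353 − 104.9706 = 49.7647.
Welfare loss = ½ × 904.8129 × 49.7647 = 22513.87.

22513.87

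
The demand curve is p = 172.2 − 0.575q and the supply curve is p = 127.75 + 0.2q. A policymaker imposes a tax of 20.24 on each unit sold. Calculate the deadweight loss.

264.30

Competitive equilibrium: 172.2 − 0.575q = 127.75 + 0.2q → q* = 57.35484, p* = 139.22097.
With the tax, the buyer price exceeds the seller price by 20.24: (172.2 − 0.575q) − (127.75 + 0.2q) = 20.24 → q' = 31.23871.
Δq = 57.35484 − 31.23871 = 26.11613; the wedge equals the tax, 20.24.
DWL = ½ × 26.11613 × 20.24 = 264.30.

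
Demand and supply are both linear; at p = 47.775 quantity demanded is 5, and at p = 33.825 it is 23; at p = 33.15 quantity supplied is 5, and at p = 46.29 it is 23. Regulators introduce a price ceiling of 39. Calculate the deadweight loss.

Demand slope = (33.825 − 47.775)/(23 − 5) = −0.775, so p = 51.65 − 0.775q.
Supply slope = (46.29 − 33.15)/(23 − 5) = 0.73, so p = 29.5 + 0.73q.
Competitive equilibrium: 51.65 − 0.775q = 29.5 + 0.73q → q* = 14.7176, p* = 40.2439.
At the ceiling p = 39, quantity supplied = (39 − 29.5)/0.73 = 13.0137.
Willingness to pay at q' = 13.0137: 51.65 − 0.775·13.0137 = 41.5644.
Δq = 14.7176 − 13.0137 = 1.7039; wedge = 41.5644 − 39 = 2.5644.
The triangle = ½ × 1.7039 × 2.5644 = 2.18.

2.18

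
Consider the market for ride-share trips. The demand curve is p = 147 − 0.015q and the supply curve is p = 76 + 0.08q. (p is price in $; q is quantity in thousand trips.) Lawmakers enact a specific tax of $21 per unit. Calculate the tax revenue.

Competitive equilibrium: 147 − 0.015q = 76 + 0.08q → q* = 747.3684, p* = 135.7895.
With the tax, the buyer price exceeds the seller price by 21: (147 − 0.015q) − (76 + 0.08q) = 21 → q' = 526.3158.
Tax revenue = 21 × 526.3158 = $11052.63 thousand.

$11052.63 thousand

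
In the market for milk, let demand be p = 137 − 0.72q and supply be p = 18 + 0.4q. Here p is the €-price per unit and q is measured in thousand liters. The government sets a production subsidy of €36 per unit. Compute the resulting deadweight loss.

€578.57 thousand

Competitive equilibrium: 137 − 0.72q = 18 + 0.4q → q* = 106.25, p* = 60.5.
The subsidy lowers effective supply by 36: p = 0.4q − 18.
New quantity: 137 − 0.72q = 0.4q − 18 → q' = 138.3929.
Overproduction Δq = 138.3929 − 106.25 = 32.1429; wedge = subsidy = 36.
The triangle = ½ × 32.1429 × 36 = €578.57 thousand.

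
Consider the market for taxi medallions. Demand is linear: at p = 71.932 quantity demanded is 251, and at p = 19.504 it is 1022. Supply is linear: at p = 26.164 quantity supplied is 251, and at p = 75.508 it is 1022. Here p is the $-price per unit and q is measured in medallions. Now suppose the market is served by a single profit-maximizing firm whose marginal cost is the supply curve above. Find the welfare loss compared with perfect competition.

Demand slope = (19.504 − 71.932)/(1022 − 251) = −0.068, so p = 89 − 0.068q.
Supply slope = (75.508 − 26.164)/(1022 − 251) = 0.064, so p = 10.1 + 0.064q.
Competitive equilibrium: 89 − 0.068q = 10.1 + 0.064q → q* = 597.7273, p* = 48.3545.
Marginal revenue: MR = 89 − 0.136q. Set MR = MC: 89 − 0.136q = 10.1 + 0.064q → q_m = 394.5.
Price p_m = 89 − 0.068·394.5 = 62.174; MC(q_m) = 10.1 + 0.064·394.5 = 35.348.
Competitive q* = 597.7273, so Δq = 203.2273; wedge = 62.174 − 35.348 = 26.826.
Deadweight loss = ½ × 203.2273 × 26.826 = $2725.89.

$2725.89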